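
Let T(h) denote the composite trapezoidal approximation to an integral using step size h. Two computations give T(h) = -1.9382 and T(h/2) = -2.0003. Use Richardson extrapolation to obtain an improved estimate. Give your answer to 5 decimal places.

-2.02100

R = (4·T(h/2) − T(h)) / 3 = (4·(-2.0003) − (-1.9382))/3 = (-6.0630)/3 = -2.02100.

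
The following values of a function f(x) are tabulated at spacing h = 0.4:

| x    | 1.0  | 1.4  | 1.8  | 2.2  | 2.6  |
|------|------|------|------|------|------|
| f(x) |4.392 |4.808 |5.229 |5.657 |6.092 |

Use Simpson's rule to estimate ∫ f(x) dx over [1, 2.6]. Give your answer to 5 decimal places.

8.37360

h = 0.4, n = 4.
(h/3)·[y₀ + 4y₁ + 2y₂ + 4y₃ + y₄] = 0.133333·(62.802) = 8.37360.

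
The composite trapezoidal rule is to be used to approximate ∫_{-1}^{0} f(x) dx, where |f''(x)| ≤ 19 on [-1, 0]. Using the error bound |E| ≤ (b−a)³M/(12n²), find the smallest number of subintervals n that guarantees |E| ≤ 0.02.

Need 19/(12n²) ≤ 0.02.
n² ≥ 19/(12·0.02) = 79.1667 ⇒ n ≥ 8.8976, so the smallest n is 9.

9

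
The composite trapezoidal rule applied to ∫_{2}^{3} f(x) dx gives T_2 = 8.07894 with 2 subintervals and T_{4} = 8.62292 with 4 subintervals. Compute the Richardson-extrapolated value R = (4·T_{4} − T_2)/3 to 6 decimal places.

8.804247

R = (4·T_{4} − T_2) / 3 = (4·8.62292 − 8.07894)/3 = (26.41274)/3 = 8.804247.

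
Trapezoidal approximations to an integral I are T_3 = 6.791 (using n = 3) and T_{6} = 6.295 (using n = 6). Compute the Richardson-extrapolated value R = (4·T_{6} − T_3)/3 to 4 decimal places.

6.1297

R = (4·T_{6} − T_3) / 3 = (4·6.295 − 6.791)/3 = (18.389)/3 = 6.1297.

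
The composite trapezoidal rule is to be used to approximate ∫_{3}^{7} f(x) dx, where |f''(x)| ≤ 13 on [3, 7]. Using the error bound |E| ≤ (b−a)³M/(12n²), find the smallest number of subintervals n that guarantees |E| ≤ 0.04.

42

Need 832/(12n²) ≤ 0.04.
n² ≥ 832/(12·0.04) = 1733.33 ⇒ n ≥ 41.6333, so the smallest n is 42.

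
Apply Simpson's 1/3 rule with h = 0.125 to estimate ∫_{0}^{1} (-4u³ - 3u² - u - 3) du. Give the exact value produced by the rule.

h = (1 − 0)/8 = 0.125.
Nodes u₀,…,u₈ = 0, 0.125, 0.25, 0.375, 0.5, 0.625, 0.75, 0.875, 1.
f(u) = -4u³ - 3u² - u - 3: f₀=-3, f₁=-3.1796875, f₂=-3.5, f₃=-4.0078125, f₄=-4.75, f₅=-5.7734375, f₆=-7.125, f₇=-8.8515625, f₈=-11.
(h/3)·[f₀ + 4f₁ + 2f₂ + 4f₃ + 2f₄ + 4f₅ + 2f₆ + 4f₇ + f₈] = 0.041667·(-132) = -5.5.

-5.5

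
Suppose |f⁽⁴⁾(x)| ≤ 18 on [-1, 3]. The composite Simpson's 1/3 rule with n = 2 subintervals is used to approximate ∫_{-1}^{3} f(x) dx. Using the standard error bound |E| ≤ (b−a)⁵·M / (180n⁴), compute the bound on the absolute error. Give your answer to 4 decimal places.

6.4000

|E| ≤ (4)⁵·18 / (180·2⁴) = 18432/2880 = 6.4000.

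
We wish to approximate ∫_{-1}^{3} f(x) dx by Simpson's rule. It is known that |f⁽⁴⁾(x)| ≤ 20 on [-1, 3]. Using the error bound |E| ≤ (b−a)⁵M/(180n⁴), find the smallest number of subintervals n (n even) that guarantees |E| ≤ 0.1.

6

Need 20480/(180n⁴) ≤ 0.1.
n⁴ ≥ 20480/(180·0.1) = 1137.78 ⇒ n ≥ 5.8078, so the smallest even n is 6. (n must be even for Simpson's rule.)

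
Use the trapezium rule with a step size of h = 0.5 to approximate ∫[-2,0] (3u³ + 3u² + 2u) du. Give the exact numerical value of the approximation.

-8.5

h = (0 − (-2))/4 = 0.5.
Nodes u₀,…,u₄ = -2, -1.5, -1, -0.5, 0.
f(u) = 3u³ + 3u² + 2u: f₀=-16, f₁=-6.375, f₂=-2, f₃=-0.625, f₄=0.
(h/2)·[f₀ + 2f₁ + 2f₂ + 2f₃ + f₄] = 0.25·(-34) = -8.5.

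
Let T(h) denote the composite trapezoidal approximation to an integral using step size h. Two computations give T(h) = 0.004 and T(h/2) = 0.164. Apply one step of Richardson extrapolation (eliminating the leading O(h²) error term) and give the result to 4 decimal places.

R = (4·T(h/2) − T(h)) / 3 = (4·0.164 − 0.004)/3 = (0.652)/3 = 0.2173.

0.2173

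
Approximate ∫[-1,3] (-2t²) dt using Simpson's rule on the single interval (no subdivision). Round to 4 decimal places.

S = (b−a)/6 · [f(-1) + 4f(1) + f(3)] = 0.666667·[(-2) + 4·(-2) + (-18)] = -18.6667.

-18.6667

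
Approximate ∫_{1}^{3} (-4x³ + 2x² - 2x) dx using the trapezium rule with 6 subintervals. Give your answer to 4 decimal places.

h = (3 − 1)/6 = 0.333333.
Nodes x₀,…,x₆ = 1, 1.333333, 1.666667, 2, 2.333333, 2.666667, 3.
f(x) = -4x³ + 2x² - 2x: f₀=-4, f₁=-8.592593, f₂=-16.296296, f₃=-28, f₄=-44.592593, f₅=-66.962963, f₆=-96.
(h/2)·[f₀ + 2f₁ + 2f₂ + 2f₃ + 2f₄ + 2f₅ + f₆] = 0.166667·(-428.888889) = -71.4815.

-71.4815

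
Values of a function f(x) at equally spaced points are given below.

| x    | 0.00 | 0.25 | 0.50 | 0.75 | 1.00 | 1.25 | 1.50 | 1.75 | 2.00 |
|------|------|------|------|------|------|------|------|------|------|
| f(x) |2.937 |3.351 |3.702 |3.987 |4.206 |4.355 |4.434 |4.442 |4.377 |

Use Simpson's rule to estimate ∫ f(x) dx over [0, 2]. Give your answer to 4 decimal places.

h = 0.25, n = 8.
(h/3)·[y₀ + 4y₁ + 2y₂ + 4y₃ + 2y₄ + 4y₅ + 2y₆ + 4y₇ + y₈] = 0.083333·(96.538) = 8.0448.

8.0448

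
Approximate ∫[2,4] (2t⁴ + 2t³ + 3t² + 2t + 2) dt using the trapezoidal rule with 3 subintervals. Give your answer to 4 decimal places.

h = (4 − 2)/3 = 0.666667.
Nodes t₀,…,t₃ = 2, 2.666667, 3.333333, 4.
f(t) = 2t⁴ + 2t³ + 3t² + 2t + 2: f₀=66, f₁=167.728395, f₂=362.987654, f₃=698.
(h/2)·[f₀ + 2f₁ + 2f₂ + f₃] = 0.333333·(1825.432099) = 608.4774.

608.4774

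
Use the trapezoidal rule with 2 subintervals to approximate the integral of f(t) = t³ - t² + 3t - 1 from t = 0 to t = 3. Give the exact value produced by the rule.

25.6875

h = (3 − 0)/2 = 1.5.
Nodes t₀,…,t₂ = 0, 1.5, 3.
f(t) = t³ - t² + 3t - 1: f₀=-1, f₁=4.625, f₂=26.
(h/2)·[f₀ + 2f₁ + f₂] = 0.75·(34.25) = 25.6875.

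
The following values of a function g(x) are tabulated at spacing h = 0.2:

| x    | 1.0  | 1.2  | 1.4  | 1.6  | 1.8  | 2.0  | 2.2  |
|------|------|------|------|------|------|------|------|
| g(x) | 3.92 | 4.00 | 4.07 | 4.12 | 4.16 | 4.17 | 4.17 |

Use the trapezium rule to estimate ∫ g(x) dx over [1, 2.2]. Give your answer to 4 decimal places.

h = 0.2, n = 6.
(h/2)·[y₀ + 2y₁ + 2y₂ + 2y₃ + 2y₄ + 2y₅ + y₆] = 0.1·(49.13) = 4.9130.

4.9130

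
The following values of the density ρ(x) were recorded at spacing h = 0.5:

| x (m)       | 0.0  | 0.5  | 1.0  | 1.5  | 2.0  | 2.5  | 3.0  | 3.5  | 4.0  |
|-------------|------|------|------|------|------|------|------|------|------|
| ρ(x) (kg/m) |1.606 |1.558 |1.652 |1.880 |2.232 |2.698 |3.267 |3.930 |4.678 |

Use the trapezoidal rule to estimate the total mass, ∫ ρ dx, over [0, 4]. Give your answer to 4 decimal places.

10.1795

h = 0.5, n = 8.
(h/2)·[y₀ + 2y₁ + 2y₂ + 2y₃ + 2y₄ + 2y₅ + 2y₆ + 2y₇ + y₈] = 0.25·(40.718) = 10.1795.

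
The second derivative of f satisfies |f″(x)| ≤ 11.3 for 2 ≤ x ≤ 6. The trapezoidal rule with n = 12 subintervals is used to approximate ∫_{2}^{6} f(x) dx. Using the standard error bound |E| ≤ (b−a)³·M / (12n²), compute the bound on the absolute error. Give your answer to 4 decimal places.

0.4185

|E| ≤ (4)³·11.3 / (12·12²) = 723.2/1728 = 0.4185.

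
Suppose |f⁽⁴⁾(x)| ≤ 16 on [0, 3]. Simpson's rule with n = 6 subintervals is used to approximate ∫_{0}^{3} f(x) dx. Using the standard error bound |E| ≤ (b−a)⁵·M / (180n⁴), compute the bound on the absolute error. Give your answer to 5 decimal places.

0.01667

|E| ≤ (3)⁵·16 / (180·6⁴) = 3888/233280 = 0.01667.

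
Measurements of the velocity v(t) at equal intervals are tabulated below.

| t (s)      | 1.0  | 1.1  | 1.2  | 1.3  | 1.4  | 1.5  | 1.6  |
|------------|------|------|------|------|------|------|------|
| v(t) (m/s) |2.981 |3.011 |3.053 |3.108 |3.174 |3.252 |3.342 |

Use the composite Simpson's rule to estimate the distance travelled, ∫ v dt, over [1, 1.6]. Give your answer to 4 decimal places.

1.8754

h = 0.1, n = 6.
(h/3)·[y₀ + 4y₁ + 2y₂ + 4y₃ + 2y₄ + 4y₅ + y₆] = 0.033333·(56.261) = 1.8754.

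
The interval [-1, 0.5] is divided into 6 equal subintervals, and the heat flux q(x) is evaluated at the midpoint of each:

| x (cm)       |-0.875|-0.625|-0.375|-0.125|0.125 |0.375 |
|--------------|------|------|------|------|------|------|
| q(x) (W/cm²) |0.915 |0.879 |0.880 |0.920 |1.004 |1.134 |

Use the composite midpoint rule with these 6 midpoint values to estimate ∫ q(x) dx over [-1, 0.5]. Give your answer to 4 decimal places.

1.4330

h = 0.25, n = 6.
h·[y(m₁) + y(m₂) + y(m₃) + y(m₄) + y(m₅) + y(m₆)] = 0.25·(5.732) = 1.4330.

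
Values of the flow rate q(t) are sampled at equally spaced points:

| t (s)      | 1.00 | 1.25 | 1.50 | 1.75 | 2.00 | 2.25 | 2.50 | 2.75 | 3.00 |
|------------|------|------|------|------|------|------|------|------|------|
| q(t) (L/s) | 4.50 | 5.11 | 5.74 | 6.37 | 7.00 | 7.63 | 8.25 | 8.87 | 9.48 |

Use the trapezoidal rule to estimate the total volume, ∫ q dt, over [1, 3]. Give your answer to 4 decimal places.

13.9900

h = 0.25, n = 8.
(h/2)·[y₀ + 2y₁ + 2y₂ + 2y₃ + 2y₄ + 2y₅ + 2y₆ + 2y₇ + y₈] = 0.125·(111.92) = 13.9900.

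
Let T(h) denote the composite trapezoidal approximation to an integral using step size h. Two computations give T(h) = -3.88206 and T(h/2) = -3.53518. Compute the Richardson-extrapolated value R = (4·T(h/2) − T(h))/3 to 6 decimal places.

-3.419553

R = (4·T(h/2) − T(h)) / 3 = (4·(-3.53518) − (-3.88206))/3 = (-10.25866)/3 = -3.419553.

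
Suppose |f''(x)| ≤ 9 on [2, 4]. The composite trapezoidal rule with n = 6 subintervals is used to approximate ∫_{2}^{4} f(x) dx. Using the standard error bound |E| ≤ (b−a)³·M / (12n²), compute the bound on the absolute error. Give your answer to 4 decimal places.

0.1667

|E| ≤ (2)³·9 / (12·6²) = 72/432 = 0.1667.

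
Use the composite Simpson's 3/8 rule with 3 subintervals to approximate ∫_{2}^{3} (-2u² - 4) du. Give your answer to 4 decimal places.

h = (3 − 2)/3 = 0.333333.
Nodes u₀,…,u₃ = 2, 2.333333, 2.666667, 3.
f(u) = -2u² - 4: f₀=-12, f₁=-14.888889, f₂=-18.222222, f₃=-22.
(3h/8)·[f₀ + 3f₁ + 3f₂ + f₃] = 0.125·(-133.333333) = -16.6667.

-16.6667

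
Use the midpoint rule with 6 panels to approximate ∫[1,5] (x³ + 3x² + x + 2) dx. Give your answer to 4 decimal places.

h = (5 − 1)/6 = 0.666667.
Midpoints m₁,…,m₆ = 1.333333, 2, 2.666667, 3.333333, 4, 4.666667.
f(m₁)=11.037037, f(m₂)=24, f(m₃)=44.962963, f(m₄)=75.703704, f(m₅)=118, f(m₆)=173.629630.
h·[f(m₁) + f(m₂) + f(m₃) + f(m₄) + f(m₅) + f(m₆)] = 0.666667·(447.333333) = 298.2222.

298.2222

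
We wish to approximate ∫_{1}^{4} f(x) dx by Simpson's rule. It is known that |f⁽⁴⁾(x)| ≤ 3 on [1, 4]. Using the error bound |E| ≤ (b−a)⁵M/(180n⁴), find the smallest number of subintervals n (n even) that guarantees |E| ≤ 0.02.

Need 729/(180n⁴) ≤ 0.02.
n⁴ ≥ 729/(180·0.02) = 202.5 ⇒ n ≥ 3.7723, so the smallest even n is 4. (n must be even for Simpson's rule.)

4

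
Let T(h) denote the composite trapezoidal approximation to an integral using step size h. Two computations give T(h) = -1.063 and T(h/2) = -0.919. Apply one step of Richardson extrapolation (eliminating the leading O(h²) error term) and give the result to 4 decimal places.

R = (4·T(h/2) − T(h)) / 3 = (4·(-0.919) − (-1.063))/3 = (-2.613)/3 = -0.8710.

-0.8710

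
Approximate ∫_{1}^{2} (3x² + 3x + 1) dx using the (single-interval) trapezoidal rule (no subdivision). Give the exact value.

13

T = (b−a)/2 · [f(1) + f(2)] = 0.5·[7 + 19] = 13.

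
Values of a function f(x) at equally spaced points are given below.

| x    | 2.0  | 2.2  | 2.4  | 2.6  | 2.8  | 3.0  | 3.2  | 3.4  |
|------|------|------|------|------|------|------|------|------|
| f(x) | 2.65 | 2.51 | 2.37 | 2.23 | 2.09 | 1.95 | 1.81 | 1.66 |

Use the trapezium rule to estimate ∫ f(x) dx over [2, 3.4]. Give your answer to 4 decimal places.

h = 0.2, n = 7.
(h/2)·[y₀ + 2y₁ + 2y₂ + 2y₃ + 2y₄ + 2y₅ + 2y₆ + y₇] = 0.1·(30.23) = 3.0230.

3.0230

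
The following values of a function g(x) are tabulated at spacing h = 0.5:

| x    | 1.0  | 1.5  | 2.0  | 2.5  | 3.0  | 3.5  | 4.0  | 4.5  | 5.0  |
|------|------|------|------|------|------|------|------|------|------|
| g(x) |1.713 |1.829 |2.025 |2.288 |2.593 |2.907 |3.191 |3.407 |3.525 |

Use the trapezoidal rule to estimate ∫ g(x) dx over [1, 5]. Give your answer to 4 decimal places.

h = 0.5, n = 8.
(h/2)·[y₀ + 2y₁ + 2y₂ + 2y₃ + 2y₄ + 2y₅ + 2y₆ + 2y₇ + y₈] = 0.25·(41.718) = 10.4295.

10.4295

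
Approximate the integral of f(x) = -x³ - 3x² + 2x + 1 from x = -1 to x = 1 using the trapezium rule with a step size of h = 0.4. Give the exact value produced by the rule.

-0.16

h = (1 − (-1))/5 = 0.4.
Nodes x₀,…,x₅ = -1, -0.6, -0.2, 0.2, 0.6, 1.
f(x) = -x³ - 3x² + 2x + 1: f₀=-3, f₁=-1.064, f₂=0.488, f₃=1.272, f₄=0.904, f₅=-1.
(h/2)·[f₀ + 2f₁ + 2f₂ + 2f₃ + 2f₄ + f₅] = 0.2·(-0.8) = -0.16.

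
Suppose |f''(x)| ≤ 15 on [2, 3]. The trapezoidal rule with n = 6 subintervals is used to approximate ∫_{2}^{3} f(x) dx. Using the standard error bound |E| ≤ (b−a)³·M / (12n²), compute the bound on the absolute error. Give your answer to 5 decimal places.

|E| ≤ (1)³·15 / (12·6²) = 15/432 = 0.03472.

0.03472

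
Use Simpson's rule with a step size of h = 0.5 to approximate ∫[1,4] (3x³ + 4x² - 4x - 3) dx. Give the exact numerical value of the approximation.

h = (4 − 1)/6 = 0.5.
Nodes x₀,…,x₆ = 1, 1.5, 2, 2.5, 3, 3.5, 4.
f(x) = 3x³ + 4x² - 4x - 3: f₀=0, f₁=10.125, f₂=29, f₃=58.875, f₄=102, f₅=160.625, f₆=237.
(h/3)·[f₀ + 4f₁ + 2f₂ + 4f₃ + 2f₄ + 4f₅ + f₆] = 0.166667·(1417.5) = 236.25.

236.25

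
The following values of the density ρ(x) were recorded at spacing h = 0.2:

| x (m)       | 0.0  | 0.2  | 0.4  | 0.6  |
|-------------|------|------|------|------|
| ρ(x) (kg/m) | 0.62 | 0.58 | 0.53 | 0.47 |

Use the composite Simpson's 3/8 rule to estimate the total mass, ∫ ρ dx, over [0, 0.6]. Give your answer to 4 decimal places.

h = 0.2, n = 3.
(3h/8)·[y₀ + 3y₁ + 3y₂ + y₃] = 0.075·(4.42) = 0.3315.

0.3315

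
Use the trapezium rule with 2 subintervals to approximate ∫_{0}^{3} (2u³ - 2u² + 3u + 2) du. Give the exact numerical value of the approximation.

h = (3 − 0)/2 = 1.5.
Nodes u₀,…,u₂ = 0, 1.5, 3.
f(u) = 2u³ - 2u² + 3u + 2: f₀=2, f₁=8.75, f₂=47.
(h/2)·[f₀ + 2f₁ + f₂] = 0.75·(66.5) = 49.875.

49.875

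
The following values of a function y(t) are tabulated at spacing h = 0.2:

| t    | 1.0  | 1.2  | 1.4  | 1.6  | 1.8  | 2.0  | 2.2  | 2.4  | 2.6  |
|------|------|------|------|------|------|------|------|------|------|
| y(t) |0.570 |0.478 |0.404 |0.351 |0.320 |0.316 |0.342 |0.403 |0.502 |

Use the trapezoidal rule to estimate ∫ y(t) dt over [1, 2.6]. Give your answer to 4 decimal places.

0.6300

h = 0.2, n = 8.
(h/2)·[y₀ + 2y₁ + 2y₂ + 2y₃ + 2y₄ + 2y₅ + 2y₆ + 2y₇ + y₈] = 0.1·(6.300) = 0.6300.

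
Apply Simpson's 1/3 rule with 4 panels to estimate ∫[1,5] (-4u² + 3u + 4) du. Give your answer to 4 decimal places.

-113.3333

h = (5 − 1)/4 = 1.
Nodes u₀,…,u₄ = 1, 2, 3, 4, 5.
f(u) = -4u² + 3u + 4: f₀=3, f₁=-6, f₂=-23, f₃=-48, f₄=-81.
(h/3)·[f₀ + 4f₁ + 2f₂ + 4f₃ + f₄] = 0.333333·(-340) = -113.3333.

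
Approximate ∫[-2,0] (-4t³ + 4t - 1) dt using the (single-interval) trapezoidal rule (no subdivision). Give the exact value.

22

T = (b−a)/2 · [f(-2) + f(0)] = 1·[23 + (-1)] = 22.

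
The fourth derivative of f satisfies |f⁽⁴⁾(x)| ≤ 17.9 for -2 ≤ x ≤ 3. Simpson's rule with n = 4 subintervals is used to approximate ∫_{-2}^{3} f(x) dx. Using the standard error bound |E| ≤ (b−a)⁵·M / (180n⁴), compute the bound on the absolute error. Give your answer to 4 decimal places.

|E| ≤ (5)⁵·17.9 / (180·4⁴) = 55937.5/46080 = 1.2139.

1.2139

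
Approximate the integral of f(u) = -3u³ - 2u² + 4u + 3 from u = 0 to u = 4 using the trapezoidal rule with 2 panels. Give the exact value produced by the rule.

-244

h = (4 − 0)/2 = 2.
Nodes u₀,…,u₂ = 0, 2, 4.
f(u) = -3u³ - 2u² + 4u + 3: f₀=3, f₁=-21, f₂=-205.
(h/2)·[f₀ + 2f₁ + f₂] = 1·(-244) = -244.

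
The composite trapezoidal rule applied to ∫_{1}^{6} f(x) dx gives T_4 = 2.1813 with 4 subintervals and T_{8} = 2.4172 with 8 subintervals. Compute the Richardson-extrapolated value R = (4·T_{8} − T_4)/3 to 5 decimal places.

R = (4·T_{8} − T_4) / 3 = (4·2.4172 − 2.1813)/3 = (7.4875)/3 = 2.49583.

2.49583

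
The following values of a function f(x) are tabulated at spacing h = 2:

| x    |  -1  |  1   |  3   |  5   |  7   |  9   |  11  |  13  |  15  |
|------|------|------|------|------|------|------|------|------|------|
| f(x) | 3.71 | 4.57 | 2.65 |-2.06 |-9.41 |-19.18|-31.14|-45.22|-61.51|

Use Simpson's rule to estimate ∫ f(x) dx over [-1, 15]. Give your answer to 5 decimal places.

h = 2, n = 8.
(h/3)·[y₀ + 4y₁ + 2y₂ + 4y₃ + 2y₄ + 4y₅ + 2y₆ + 4y₇ + y₈] = 0.666667·(-381.16) = -254.10667.

-254.10667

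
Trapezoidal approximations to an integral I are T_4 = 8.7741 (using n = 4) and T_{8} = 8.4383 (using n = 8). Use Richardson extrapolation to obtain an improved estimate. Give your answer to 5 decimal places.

R = (4·T_{8} − T_4) / 3 = (4·8.4383 − 8.7741)/3 = (24.9791)/3 = 8.32637.

8.32637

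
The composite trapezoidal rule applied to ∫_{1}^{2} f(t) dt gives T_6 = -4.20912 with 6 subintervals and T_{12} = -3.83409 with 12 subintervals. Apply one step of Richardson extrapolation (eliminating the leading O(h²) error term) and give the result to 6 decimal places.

-3.709080

R = (4·T_{12} − T_6) / 3 = (4·(-3.83409) − (-4.20912))/3 = (-11.12724)/3 = -3.709080.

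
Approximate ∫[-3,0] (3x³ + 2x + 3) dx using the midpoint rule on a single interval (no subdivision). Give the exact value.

M = (b−a)·f(-1.5) = 3·(-10.125) = -30.375.

-30.375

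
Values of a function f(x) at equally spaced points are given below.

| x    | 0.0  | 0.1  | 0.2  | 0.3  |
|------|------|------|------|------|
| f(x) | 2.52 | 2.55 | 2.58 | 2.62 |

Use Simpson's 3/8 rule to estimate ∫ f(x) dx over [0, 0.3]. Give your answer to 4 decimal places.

h = 0.1, n = 3.
(3h/8)·[y₀ + 3y₁ + 3y₂ + y₃] = 0.0375·(20.53) = 0.7699.

0.7699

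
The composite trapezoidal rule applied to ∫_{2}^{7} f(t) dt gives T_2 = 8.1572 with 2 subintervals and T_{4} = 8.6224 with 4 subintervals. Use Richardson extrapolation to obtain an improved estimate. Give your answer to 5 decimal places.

8.77747

R = (4·T_{4} − T_2) / 3 = (4·8.6224 − 8.1572)/3 = (26.3324)/3 = 8.77747.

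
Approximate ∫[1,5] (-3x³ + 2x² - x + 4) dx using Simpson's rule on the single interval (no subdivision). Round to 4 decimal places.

S = (b−a)/6 · [f(1) + 4f(3) + f(5)] = 0.666667·[2 + 4·(-62) + (-326)] = -381.3333.

-381.3333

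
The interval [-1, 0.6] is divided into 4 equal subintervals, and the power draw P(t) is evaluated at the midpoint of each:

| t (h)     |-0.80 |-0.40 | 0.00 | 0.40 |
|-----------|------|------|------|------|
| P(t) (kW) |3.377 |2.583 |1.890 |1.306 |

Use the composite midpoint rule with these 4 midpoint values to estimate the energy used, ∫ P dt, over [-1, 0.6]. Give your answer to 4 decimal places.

h = 0.4, n = 4.
h·[y(m₁) + y(m₂) + y(m₃) + y(m₄)] = 0.4·(9.156) = 3.6624.

3.6624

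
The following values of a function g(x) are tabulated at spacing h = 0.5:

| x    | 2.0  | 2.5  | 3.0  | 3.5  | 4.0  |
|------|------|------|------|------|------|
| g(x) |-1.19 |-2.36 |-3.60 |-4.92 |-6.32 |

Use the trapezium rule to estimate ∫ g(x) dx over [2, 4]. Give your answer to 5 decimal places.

h = 0.5, n = 4.
(h/2)·[y₀ + 2y₁ + 2y₂ + 2y₃ + y₄] = 0.25·(-29.27) = -7.31750.

-7.31750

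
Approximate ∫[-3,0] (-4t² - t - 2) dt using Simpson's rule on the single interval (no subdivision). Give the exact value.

-37.5

S = (b−a)/6 · [f(-3) + 4f(-1.5) + f(0)] = 0.5·[(-35) + 4·(-9.5) + (-2)] = -37.5.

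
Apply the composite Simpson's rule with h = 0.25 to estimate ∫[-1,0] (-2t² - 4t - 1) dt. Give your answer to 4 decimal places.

0.3333

h = (0 − (-1))/4 = 0.25.
Nodes t₀,…,t₄ = -1, -0.75, -0.5, -0.25, 0.
f(t) = -2t² - 4t - 1: f₀=1, f₁=0.875, f₂=0.5, f₃=-0.125, f₄=-1.
(h/3)·[f₀ + 4f₁ + 2f₂ + 4f₃ + f₄] = 0.083333·(4) = 0.3333.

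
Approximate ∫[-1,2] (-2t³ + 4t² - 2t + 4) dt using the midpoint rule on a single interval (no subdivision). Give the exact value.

11.25

M = (b−a)·f(0.5) = 3·(3.75) = 11.25.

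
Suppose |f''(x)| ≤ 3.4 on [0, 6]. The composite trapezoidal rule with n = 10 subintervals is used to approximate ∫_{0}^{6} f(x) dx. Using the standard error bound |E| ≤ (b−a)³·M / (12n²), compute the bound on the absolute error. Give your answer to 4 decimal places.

0.6120

|E| ≤ (6)³·3.4 / (12·10²) = 734.4/1200 = 0.6120.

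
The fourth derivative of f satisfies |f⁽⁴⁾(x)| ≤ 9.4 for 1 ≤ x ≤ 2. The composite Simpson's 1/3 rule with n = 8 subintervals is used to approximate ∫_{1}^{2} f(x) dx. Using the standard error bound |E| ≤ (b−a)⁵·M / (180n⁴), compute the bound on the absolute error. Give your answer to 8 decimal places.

0.00001275

|E| ≤ (1)⁵·9.4 / (180·8⁴) = 9.4/737280 = 0.00001275.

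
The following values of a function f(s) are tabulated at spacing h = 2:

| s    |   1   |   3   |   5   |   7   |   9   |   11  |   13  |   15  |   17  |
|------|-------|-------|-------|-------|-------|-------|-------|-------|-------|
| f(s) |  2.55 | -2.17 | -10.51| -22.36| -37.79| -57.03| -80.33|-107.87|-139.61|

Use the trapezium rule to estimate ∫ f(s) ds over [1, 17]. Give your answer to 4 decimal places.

h = 2, n = 8.
(h/2)·[y₀ + 2y₁ + 2y₂ + 2y₃ + 2y₄ + 2y₅ + 2y₆ + 2y₇ + y₈] = 1·(-773.18) = -773.1800.

-773.1800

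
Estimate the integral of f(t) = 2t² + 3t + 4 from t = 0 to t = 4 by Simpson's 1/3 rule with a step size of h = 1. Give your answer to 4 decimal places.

h = (4 − 0)/4 = 1.
Nodes t₀,…,t₄ = 0, 1, 2, 3, 4.
f(t) = 2t² + 3t + 4: f₀=4, f₁=9, f₂=18, f₃=31, f₄=48.
(h/3)·[f₀ + 4f₁ + 2f₂ + 4f₃ + f₄] = 0.333333·(248) = 82.6667.

82.6667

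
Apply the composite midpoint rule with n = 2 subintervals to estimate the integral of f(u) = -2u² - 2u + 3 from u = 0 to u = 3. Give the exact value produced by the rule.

-16.875

h = (3 − 0)/2 = 1.5.
Midpoints m₁,…,m₂ = 0.75, 2.25.
f(m₁)=0.375, f(m₂)=-11.625.
h·[f(m₁) + f(m₂)] = 1.5·(-11.25) = -16.875.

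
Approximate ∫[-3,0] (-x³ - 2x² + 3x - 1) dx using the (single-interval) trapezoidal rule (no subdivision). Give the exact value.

T = (b−a)/2 · [f(-3) + f(0)] = 1.5·[(-1) + (-1)] = -3.

-3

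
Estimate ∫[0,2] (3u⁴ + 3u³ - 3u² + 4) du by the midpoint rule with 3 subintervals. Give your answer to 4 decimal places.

29.0123

h = (2 − 0)/3 = 0.666667.
Midpoints m₁,…,m₃ = 0.333333, 1, 1.666667.
f(m₁)=3.814815, f(m₂)=7, f(m₃)=32.703704.
h·[f(m₁) + f(m₂) + f(m₃)] = 0.666667·(43.518519) = 29.0123.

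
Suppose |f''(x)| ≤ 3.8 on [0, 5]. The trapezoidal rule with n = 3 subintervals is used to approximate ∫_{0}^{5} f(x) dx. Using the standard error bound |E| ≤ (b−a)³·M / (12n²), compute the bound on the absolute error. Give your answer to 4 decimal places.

4.3981

|E| ≤ (5)³·3.8 / (12·3²) = 475/108 = 4.3981.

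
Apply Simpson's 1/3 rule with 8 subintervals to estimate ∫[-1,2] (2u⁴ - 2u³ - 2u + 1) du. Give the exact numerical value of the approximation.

h = (2 − (-1))/8 = 0.375.
Nodes u₀,…,u₈ = -1, -0.625, -0.25, 0.125, 0.5, 0.875, 1.25, 1.625, 2.
f(u) = 2u⁴ - 2u³ - 2u + 1: f₀=7, f₁=3.04345703125, f₂=1.5390625, f₃=0.74658203125, f₄=-0.125, f₅=-0.91748046875, f₆=-0.5234375, f₇=3.11376953125, f₈=13.
(h/3)·[f₀ + 4f₁ + 2f₂ + 4f₃ + 2f₄ + 4f₅ + 2f₆ + 4f₇ + f₈] = 0.125·(45.7265625) = 5.7158203125.

5.7158203125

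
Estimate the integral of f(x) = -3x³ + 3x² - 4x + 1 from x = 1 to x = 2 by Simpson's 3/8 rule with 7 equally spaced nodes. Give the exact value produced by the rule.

h = (2 − 1)/6 = 0.166667.
Nodes x₀,…,x₆ = 1, 1.166667, 1.333333, 1.5, 1.666667, 1.833333, 2.
f(x) = -3x³ + 3x² - 4x + 1: f₀=-3, f₁=-4.347222, f₂=-6.111111, f₃=-8.375, f₄=-11.222222, f₅=-14.736111, f₆=-19.
(3h/8)·[f₀ + 3f₁ + 3f₂ + 2f₃ + 3f₄ + 3f₅ + f₆] = 0.0625·(-148) = -9.25.

-9.25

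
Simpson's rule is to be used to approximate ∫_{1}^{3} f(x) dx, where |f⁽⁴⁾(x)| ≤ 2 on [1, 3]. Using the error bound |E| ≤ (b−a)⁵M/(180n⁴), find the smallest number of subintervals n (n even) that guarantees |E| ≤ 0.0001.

Need 64/(180n⁴) ≤ 0.0001.
n⁴ ≥ 64/(180·0.0001) = 3555.56 ⇒ n ≥ 7.7219, so the smallest even n is 8. (n must be even for Simpson's rule.)

8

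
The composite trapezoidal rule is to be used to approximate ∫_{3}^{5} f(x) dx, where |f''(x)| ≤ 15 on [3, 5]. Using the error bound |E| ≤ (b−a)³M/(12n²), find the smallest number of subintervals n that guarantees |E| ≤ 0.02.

Need 120/(12n²) ≤ 0.02.
n² ≥ 120/(12·0.02) = 500 ⇒ n ≥ 22.3607, so the smallest n is 23.

23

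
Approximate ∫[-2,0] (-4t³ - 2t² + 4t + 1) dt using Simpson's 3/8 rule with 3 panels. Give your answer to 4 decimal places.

4.6667

h = (0 − (-2))/3 = 0.666667.
Nodes t₀,…,t₃ = -2, -1.333333, -0.666667, 0.
f(t) = -4t³ - 2t² + 4t + 1: f₀=17, f₁=1.592593, f₂=-1.370370, f₃=1.
(3h/8)·[f₀ + 3f₁ + 3f₂ + f₃] = 0.25·(18.666667) = 4.6667.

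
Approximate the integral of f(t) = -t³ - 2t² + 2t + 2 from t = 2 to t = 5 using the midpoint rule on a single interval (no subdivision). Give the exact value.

M = (b−a)·f(3.5) = 3·(-58.375) = -175.125.

-175.125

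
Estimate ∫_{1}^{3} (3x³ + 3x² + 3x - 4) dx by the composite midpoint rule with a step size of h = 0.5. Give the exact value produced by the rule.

89.125

h = (3 − 1)/4 = 0.5.
Midpoints m₁,…,m₄ = 1.25, 1.75, 2.25, 2.75.
f(m₁)=10.296875, f(m₂)=26.515625, f(m₃)=52.109375, f(m₄)=89.328125.
h·[f(m₁) + f(m₂) + f(m₃) + f(m₄)] = 0.5·(178.25) = 89.125.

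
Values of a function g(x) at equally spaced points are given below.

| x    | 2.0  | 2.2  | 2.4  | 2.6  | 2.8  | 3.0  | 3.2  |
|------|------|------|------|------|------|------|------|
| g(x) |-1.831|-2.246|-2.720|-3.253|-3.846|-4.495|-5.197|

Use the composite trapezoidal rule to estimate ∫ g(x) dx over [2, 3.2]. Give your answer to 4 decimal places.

h = 0.2, n = 6.
(h/2)·[y₀ + 2y₁ + 2y₂ + 2y₃ + 2y₄ + 2y₅ + y₆] = 0.1·(-40.148) = -4.0148.

-4.0148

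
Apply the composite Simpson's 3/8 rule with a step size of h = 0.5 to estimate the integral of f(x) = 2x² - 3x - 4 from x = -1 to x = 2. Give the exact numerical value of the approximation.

-10.5

h = (2 − (-1))/6 = 0.5.
Nodes x₀,…,x₆ = -1, -0.5, 0, 0.5, 1, 1.5, 2.
f(x) = 2x² - 3x - 4: f₀=1, f₁=-2, f₂=-4, f₃=-5, f₄=-5, f₅=-4, f₆=-2.
(3h/8)·[f₀ + 3f₁ + 3f₂ + 2f₃ + 3f₄ + 3f₅ + f₆] = 0.1875·(-56) = -10.5.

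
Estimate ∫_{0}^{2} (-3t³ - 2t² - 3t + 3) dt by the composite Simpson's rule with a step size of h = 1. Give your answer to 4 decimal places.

-17.3333

h = (2 − 0)/2 = 1.
Nodes t₀,…,t₂ = 0, 1, 2.
f(t) = -3t³ - 2t² - 3t + 3: f₀=3, f₁=-5, f₂=-35.
(h/3)·[f₀ + 4f₁ + f₂] = 0.333333·(-52) = -17.3333.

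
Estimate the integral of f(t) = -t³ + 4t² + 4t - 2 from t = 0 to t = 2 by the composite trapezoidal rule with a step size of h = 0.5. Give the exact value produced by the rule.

h = (2 − 0)/4 = 0.5.
Nodes t₀,…,t₄ = 0, 0.5, 1, 1.5, 2.
f(t) = -t³ + 4t² + 4t - 2: f₀=-2, f₁=0.875, f₂=5, f₃=9.625, f₄=14.
(h/2)·[f₀ + 2f₁ + 2f₂ + 2f₃ + f₄] = 0.25·(43) = 10.75.

10.75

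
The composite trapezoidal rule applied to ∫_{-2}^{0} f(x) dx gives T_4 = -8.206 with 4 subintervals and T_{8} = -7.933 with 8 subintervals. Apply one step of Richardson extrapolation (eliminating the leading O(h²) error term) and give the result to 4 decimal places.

R = (4·T_{8} − T_4) / 3 = (4·(-7.933) − (-8.206))/3 = (-23.526)/3 = -7.8420.

-7.8420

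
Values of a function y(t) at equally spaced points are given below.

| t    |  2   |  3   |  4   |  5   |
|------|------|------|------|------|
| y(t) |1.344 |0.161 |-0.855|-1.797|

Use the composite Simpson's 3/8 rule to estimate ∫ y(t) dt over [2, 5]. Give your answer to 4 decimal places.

h = 1, n = 3.
(3h/8)·[y₀ + 3y₁ + 3y₂ + y₃] = 0.375·(-2.535) = -0.9506.

-0.9506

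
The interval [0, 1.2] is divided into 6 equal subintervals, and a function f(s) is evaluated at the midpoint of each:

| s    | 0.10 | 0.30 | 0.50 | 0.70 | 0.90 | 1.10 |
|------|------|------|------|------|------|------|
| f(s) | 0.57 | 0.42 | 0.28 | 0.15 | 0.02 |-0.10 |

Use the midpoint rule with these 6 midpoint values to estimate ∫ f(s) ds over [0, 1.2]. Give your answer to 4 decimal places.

0.2680

h = 0.2, n = 6.
h·[y(m₁) + y(m₂) + y(m₃) + y(m₄) + y(m₅) + y(m₆)] = 0.2·(1.34) = 0.2680.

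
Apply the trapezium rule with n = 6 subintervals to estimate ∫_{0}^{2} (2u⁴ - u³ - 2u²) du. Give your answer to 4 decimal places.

3.8724

h = (2 − 0)/6 = 0.333333.
Nodes u₀,…,u₆ = 0, 0.333333, 0.666667, 1, 1.333333, 1.666667, 2.
f(u) = 2u⁴ - u³ - 2u²: f₀=0, f₁=-0.234568, f₂=-0.790123, f₃=-1, f₄=0.395062, f₅=5.246914, f₆=16.
(h/2)·[f₀ + 2f₁ + 2f₂ + 2f₃ + 2f₄ + 2f₅ + f₆] = 0.166667·(23.234568) = 3.8724.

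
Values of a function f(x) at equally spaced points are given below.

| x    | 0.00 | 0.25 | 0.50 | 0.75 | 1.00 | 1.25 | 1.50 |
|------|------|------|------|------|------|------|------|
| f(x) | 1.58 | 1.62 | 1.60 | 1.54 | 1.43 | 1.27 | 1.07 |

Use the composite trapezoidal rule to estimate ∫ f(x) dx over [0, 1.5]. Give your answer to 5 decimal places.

2.19625

h = 0.25, n = 6.
(h/2)·[y₀ + 2y₁ + 2y₂ + 2y₃ + 2y₄ + 2y₅ + y₆] = 0.125·(17.57) = 2.19625.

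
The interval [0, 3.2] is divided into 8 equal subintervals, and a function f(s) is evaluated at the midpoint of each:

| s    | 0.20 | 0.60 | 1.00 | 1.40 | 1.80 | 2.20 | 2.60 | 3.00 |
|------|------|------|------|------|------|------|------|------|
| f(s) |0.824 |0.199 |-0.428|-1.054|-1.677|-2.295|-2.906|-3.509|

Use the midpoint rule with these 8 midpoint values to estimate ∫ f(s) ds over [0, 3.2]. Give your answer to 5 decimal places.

h = 0.4, n = 8.
h·[y(m₁) + y(m₂) + y(m₃) + y(m₄) + y(m₅) + y(m₆) + y(m₇) + y(m₈)] = 0.4·(-10.846) = -4.33840.

-4.33840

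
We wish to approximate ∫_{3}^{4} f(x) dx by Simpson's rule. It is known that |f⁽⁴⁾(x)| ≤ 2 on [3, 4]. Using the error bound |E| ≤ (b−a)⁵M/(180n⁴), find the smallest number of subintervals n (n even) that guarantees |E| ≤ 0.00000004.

Need 2/(180n⁴) ≤ 0.00000004.
n⁴ ≥ 2/(180·0.00000004) = 277778 ⇒ n ≥ 22.9575, so the smallest even n is 24. (n must be even for Simpson's rule.)

24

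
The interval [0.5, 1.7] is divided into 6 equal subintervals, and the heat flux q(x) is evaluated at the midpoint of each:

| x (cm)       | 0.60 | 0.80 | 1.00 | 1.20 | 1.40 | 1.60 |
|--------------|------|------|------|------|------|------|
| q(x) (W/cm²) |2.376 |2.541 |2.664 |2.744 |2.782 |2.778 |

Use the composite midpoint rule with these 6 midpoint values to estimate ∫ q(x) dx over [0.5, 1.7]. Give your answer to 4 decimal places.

3.1770

h = 0.2, n = 6.
h·[y(m₁) + y(m₂) + y(m₃) + y(m₄) + y(m₅) + y(m₆)] = 0.2·(15.885) = 3.1770.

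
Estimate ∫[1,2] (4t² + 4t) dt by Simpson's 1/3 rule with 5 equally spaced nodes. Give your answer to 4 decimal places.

h = (2 − 1)/4 = 0.25.
Nodes t₀,…,t₄ = 1, 1.25, 1.5, 1.75, 2.
f(t) = 4t² + 4t: f₀=8, f₁=11.25, f₂=15, f₃=19.25, f₄=24.
(h/3)·[f₀ + 4f₁ + 2f₂ + 4f₃ + f₄] = 0.083333·(184) = 15.3333.

15.3333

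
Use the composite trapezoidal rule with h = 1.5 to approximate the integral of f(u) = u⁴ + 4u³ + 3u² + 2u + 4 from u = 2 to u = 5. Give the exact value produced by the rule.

1515.46875

h = (5 − 2)/2 = 1.5.
Nodes u₀,…,u₂ = 2, 3.5, 5.
f(u) = u⁴ + 4u³ + 3u² + 2u + 4: f₀=68, f₁=369.3125, f₂=1214.
(h/2)·[f₀ + 2f₁ + f₂] = 0.75·(2020.625) = 1515.46875.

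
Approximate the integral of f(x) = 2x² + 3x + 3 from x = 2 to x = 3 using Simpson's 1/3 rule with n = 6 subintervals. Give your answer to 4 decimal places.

23.1667

h = (3 − 2)/6 = 0.166667.
Nodes x₀,…,x₆ = 2, 2.166667, 2.333333, 2.5, 2.666667, 2.833333, 3.
f(x) = 2x² + 3x + 3: f₀=17, f₁=18.888889, f₂=20.888889, f₃=23, f₄=25.222222, f₅=27.555556, f₆=30.
(h/3)·[f₀ + 4f₁ + 2f₂ + 4f₃ + 2f₄ + 4f₅ + f₆] = 0.055556·(417) = 23.1667.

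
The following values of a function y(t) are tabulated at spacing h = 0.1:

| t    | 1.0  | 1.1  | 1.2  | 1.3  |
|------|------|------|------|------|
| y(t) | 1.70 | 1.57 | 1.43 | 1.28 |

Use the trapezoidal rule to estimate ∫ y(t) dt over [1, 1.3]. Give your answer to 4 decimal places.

h = 0.1, n = 3.
(h/2)·[y₀ + 2y₁ + 2y₂ + y₃] = 0.05·(8.98) = 0.4490.

0.4490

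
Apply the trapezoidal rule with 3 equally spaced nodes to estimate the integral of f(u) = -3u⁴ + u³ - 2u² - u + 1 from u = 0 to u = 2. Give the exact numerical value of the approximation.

-28

h = (2 − 0)/2 = 1.
Nodes u₀,…,u₂ = 0, 1, 2.
f(u) = -3u⁴ + u³ - 2u² - u + 1: f₀=1, f₁=-4, f₂=-49.
(h/2)·[f₀ + 2f₁ + f₂] = 0.5·(-56) = -28.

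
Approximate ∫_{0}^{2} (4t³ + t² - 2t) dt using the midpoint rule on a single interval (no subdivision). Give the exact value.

M = (b−a)·f(1) = 2·(3) = 6.

6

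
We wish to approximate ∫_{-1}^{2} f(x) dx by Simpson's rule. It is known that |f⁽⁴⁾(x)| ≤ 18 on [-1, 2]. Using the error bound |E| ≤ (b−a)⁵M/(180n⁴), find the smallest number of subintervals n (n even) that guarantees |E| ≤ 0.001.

Need 4374/(180n⁴) ≤ 0.001.
n⁴ ≥ 4374/(180·0.001) = 24300 ⇒ n ≥ 12.4854, so the smallest even n is 14. (n must be even for Simpson's rule.)

14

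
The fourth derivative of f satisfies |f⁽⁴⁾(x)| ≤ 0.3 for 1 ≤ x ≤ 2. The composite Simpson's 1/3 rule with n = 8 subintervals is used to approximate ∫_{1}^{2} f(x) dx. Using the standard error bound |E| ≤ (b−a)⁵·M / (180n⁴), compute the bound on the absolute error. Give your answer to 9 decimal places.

0.000000407

|E| ≤ (1)⁵·0.3 / (180·8⁴) = 0.3/737280 = 0.000000407.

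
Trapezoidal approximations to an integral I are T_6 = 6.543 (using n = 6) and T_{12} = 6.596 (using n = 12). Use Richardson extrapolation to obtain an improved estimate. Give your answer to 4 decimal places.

6.6137

R = (4·T_{12} − T_6) / 3 = (4·6.596 − 6.543)/3 = (19.841)/3 = 6.6137.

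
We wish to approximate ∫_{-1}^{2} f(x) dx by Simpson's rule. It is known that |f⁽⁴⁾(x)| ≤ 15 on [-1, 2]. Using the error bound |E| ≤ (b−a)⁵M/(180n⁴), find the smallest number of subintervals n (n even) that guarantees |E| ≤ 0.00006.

Need 3645/(180n⁴) ≤ 0.00006.
n⁴ ≥ 3645/(180·0.00006) = 337500 ⇒ n ≥ 24.1029, so the smallest even n is 26. (n must be even for Simpson's rule.)

26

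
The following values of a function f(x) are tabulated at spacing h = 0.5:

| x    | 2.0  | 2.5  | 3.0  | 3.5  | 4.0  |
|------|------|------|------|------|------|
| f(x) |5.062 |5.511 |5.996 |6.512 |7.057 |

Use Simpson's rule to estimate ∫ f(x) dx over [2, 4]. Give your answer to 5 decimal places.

h = 0.5, n = 4.
(h/3)·[y₀ + 4y₁ + 2y₂ + 4y₃ + y₄] = 0.166667·(72.203) = 12.03383.

12.03383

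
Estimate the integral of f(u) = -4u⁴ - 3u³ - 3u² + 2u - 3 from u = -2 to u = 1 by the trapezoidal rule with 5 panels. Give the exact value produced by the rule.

-40.14816

h = (1 − (-2))/5 = 0.6.
Nodes u₀,…,u₅ = -2, -1.4, -0.8, -0.2, 0.4, 1.
f(u) = -4u⁴ - 3u³ - 3u² + 2u - 3: f₀=-59, f₁=-18.8144, f₂=-6.6224, f₃=-3.5024, f₄=-2.9744, f₅=-11.
(h/2)·[f₀ + 2f₁ + 2f₂ + 2f₃ + 2f₄ + f₅] = 0.3·(-133.8272) = -40.14816.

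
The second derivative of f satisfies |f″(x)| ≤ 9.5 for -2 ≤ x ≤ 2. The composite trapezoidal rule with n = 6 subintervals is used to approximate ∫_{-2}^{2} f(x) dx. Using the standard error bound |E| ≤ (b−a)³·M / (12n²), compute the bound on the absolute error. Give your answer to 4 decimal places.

|E| ≤ (4)³·9.5 / (12·6²) = 608/432 = 1.4074.

1.4074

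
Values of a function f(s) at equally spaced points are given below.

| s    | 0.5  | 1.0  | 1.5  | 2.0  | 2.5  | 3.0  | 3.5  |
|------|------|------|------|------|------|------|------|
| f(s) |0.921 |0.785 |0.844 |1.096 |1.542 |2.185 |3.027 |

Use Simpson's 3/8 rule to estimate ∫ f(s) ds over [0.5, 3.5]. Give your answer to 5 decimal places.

4.16400

h = 0.5, n = 6.
(3h/8)·[y₀ + 3y₁ + 3y₂ + 2y₃ + 3y₄ + 3y₅ + y₆] = 0.1875·(22.208) = 4.16400.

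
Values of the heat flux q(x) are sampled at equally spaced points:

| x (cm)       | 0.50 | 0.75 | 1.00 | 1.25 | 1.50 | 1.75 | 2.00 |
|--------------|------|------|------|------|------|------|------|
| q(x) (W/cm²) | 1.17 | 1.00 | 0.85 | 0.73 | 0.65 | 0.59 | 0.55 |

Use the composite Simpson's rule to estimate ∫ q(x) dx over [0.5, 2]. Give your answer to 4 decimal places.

1.1667

h = 0.25, n = 6.
(h/3)·[y₀ + 4y₁ + 2y₂ + 4y₃ + 2y₄ + 4y₅ + y₆] = 0.083333·(14.00) = 1.1667.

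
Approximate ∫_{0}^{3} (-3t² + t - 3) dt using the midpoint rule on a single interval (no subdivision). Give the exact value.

-24.75

M = (b−a)·f(1.5) = 3·(-8.25) = -24.75.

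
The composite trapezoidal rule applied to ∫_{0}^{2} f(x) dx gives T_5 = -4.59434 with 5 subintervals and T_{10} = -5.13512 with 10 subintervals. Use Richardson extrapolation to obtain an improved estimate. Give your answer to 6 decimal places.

-5.315380

R = (4·T_{10} − T_5) / 3 = (4·(-5.13512) − (-4.59434))/3 = (-15.94614)/3 = -5.315380.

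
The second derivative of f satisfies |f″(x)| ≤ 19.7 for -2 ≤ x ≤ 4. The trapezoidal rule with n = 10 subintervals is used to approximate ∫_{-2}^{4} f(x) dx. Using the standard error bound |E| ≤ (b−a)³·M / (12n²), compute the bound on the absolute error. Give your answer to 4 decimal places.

|E| ≤ (6)³·19.7 / (12·10²) = 4255.2/1200 = 3.5460.

3.5460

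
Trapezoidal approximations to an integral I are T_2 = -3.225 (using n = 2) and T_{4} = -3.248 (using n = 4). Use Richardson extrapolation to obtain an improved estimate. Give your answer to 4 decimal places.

R = (4·T_{4} − T_2) / 3 = (4·(-3.248) − (-3.225))/3 = (-9.767)/3 = -3.2557.

-3.2557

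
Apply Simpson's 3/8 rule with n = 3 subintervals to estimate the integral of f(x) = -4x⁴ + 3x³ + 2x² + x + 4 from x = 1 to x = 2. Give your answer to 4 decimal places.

-3.3981

h = (2 − 1)/3 = 0.333333.
Nodes x₀,…,x₃ = 1, 1.333333, 1.666667, 2.
f(x) = -4x⁴ + 3x³ + 2x² + x + 4: f₀=6, f₁=3.358025, f₂=-5.753086, f₃=-26.
(3h/8)·[f₀ + 3f₁ + 3f₂ + f₃] = 0.125·(-27.185185) = -3.3981.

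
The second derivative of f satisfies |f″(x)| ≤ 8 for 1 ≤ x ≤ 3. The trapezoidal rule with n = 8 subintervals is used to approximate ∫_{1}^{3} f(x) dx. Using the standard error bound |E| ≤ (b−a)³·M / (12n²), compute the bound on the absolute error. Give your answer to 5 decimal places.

|E| ≤ (2)³·8 / (12·8²) = 64/768 = 0.08333.

0.08333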